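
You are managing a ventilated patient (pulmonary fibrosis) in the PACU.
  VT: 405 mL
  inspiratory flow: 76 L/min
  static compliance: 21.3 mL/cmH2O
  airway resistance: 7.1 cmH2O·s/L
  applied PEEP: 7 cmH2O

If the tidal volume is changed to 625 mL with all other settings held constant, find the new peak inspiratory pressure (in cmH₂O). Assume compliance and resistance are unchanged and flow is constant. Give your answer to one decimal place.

45.3

Flow: 76 L/min ÷ 60 = 1.2667 L/s.
PIP = Vt/C + R·V̇ + PEEP (constant-flow equation of motion).
Only the elastic term changes: ΔPIP = ΔVt / C = (625 − 405) / 21.3 = 10.329 cmH2O.
Original PIP = 405/21.3 + 7.1×1.2667 + 7 = 35.008 cmH2O; new PIP = 35.008 + (10.329) = 45.337 cmH2O.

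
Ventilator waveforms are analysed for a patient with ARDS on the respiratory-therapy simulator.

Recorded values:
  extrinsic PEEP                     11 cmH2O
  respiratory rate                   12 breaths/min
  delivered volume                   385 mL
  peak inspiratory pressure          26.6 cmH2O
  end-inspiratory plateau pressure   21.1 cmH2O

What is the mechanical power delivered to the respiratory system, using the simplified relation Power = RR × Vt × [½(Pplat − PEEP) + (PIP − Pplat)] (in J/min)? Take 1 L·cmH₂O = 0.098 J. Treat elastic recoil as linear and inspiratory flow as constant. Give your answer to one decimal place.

4.8

Per-breath work = Vt × [½(Pplat−PEEP) + (PIP−Pplat)] = 0.385 × [0.5×10.1 + 5.5] = 0.385 × 10.55 = 4.062 L·cmH2O.
Power = 12 × 4.062 = 48.744 L·cmH2O/min.
× 0.098 J/(L·cmH2O) → 4.777 J/min.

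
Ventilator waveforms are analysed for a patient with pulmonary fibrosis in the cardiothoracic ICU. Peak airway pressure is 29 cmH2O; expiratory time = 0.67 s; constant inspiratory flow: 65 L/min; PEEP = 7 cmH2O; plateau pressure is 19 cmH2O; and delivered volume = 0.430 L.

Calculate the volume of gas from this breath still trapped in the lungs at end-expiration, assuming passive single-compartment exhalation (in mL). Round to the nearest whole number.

Flow: 65 L/min ÷ 60 = 1.0833 L/s.
R = (PIP − Pplat)/V̇ = (29 − 19) / 1.0833 = 10.0/1.0833 = 9.231 cmH2O·s/L.
C = Vt/(Pplat − PEEP) = 430.0 / (19 − 7) = 430.0/12.0 = 35.833 mL/cmH2O.
τ = R × C = 9.231 × 0.03583 L/cmH2O = 0.3307 s.
Fraction remaining = e^(−Te/τ) = e^(−0.67/0.3307) = 0.1319.
Trapped volume = 430.0 × 0.1319 = 56.717 mL.

57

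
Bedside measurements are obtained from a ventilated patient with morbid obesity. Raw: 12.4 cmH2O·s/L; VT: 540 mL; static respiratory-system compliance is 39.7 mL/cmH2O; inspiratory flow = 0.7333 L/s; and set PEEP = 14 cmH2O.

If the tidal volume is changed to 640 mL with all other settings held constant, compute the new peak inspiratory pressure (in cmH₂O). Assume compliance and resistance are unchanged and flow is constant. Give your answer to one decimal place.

39.2

PIP = Vt/C + R·V̇ + PEEP (constant-flow equation of motion).
Only the elastic term changes: ΔPIP = ΔVt / C = (640 − 540) / 39.7 = 2.519 cmH2O.
Original PIP = 540/39.7 + 12.4×0.7333 + 14 = 36.695 cmH2O; new PIP = 36.695 + (2.519) = 39.214 cmH2O.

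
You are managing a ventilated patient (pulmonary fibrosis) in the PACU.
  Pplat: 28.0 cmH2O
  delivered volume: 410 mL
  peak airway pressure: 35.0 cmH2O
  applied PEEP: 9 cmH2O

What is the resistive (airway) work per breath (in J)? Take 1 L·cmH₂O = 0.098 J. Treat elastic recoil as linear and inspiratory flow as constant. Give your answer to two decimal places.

0.28

With constant inspiratory flow the resistive pressure is constant at PIP − Pplat = 35.0 − 28.0 = 7.0 cmH2O, so resistive work = 7.0 × 0.410 = 2.87 L·cmH2O.
× 0.098 J/(L·cmH2O) → 0.2813 J.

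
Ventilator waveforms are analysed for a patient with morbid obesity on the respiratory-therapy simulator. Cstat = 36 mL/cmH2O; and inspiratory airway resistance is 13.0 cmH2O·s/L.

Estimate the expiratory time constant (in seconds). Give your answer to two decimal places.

0.47

τ = R × C = 13.0 × 36 mL/cmH2O = 13.0 × 0.036 L/cmH2O = 0.468 s.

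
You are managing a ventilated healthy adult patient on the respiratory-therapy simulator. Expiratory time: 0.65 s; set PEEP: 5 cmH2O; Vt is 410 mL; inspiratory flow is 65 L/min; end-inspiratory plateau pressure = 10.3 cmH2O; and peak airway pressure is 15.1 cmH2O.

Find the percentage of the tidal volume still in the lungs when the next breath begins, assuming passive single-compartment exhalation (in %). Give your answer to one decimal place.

Flow: 65 L/min ÷ 60 = 1.0833 L/s.
R = (PIP − Pplat)/V̇ = (15.1 − 10.3) / 1.0833 = 4.8/1.0833 = 4.431 cmH2O·s/L.
C = Vt/(Pplat − PEEP) = 410.0 / (10.3 − 5) = 410.0/5.3 = 77.358 mL/cmH2O.
τ = R × C = 4.431 × 0.07736 L/cmH2O = 0.3428 s.
Fraction remaining at end-expiration = e^(−Te/τ) = e^(−0.65/0.3428) = 0.1501 → 15.01%.

15.0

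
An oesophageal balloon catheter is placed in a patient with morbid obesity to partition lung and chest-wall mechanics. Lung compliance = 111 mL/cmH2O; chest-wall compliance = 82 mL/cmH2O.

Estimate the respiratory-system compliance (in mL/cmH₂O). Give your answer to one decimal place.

47.2

Lung and chest wall are elastances in series: 1/Crs = 1/CL + 1/Ccw.
1/Crs = 1/111 + 1/82 = 0.0212.
Crs = 47.17 mL/cmH2O.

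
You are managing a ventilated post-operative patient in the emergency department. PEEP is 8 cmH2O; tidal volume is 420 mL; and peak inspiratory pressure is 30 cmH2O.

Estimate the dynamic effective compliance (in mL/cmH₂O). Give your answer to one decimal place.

19.1

Dynamic compliance = Vt / (PIP − PEEP) = 420 / (30 − 8) = 420 / 22.0 = 19.091 mL/cmH2O.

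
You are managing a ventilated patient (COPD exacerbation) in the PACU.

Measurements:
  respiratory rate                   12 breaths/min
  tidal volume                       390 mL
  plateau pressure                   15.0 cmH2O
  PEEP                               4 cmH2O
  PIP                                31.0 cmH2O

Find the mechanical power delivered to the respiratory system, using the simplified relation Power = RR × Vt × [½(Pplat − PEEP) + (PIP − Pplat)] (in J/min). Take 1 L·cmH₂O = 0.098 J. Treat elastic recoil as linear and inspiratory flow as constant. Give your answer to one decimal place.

9.9

Per-breath work = Vt × [½(Pplat−PEEP) + (PIP−Pplat)] = 0.390 × [0.5×11.0 + 16.0] = 0.390 × 21.5 = 8.385 L·cmH2O.
Power = 12 × 8.385 = 100.62 L·cmH2O/min.
× 0.098 J/(L·cmH2O) → 9.861 J/min.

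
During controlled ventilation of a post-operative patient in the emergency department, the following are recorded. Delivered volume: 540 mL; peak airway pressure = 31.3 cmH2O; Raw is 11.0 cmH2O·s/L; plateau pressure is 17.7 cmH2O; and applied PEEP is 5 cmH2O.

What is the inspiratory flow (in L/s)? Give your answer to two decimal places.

1.24

flow = (PIP − Pplat) / Raw = 13.6 / 11.0 = 1.236 L/s.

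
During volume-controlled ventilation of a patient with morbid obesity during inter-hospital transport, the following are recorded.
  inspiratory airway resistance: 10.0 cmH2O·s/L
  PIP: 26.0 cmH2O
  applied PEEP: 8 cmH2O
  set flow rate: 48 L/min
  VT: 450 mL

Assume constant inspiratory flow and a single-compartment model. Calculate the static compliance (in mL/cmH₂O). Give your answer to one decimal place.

Flow: 48 L/min ÷ 60 = 0.8 L/s.
Equation of motion (constant flow): PIP = Vt/C + R·V̇ + PEEP.
Vt/C = PIP − R·V̇ − PEEP = 26.0 − 10.0×0.8 − 8 = 26.0 − 8.0 − 8 = 10.0 cmH2O.
C = Vt / 10.0 = 450 / 10.0 = 45.0 mL/cmH2O.

45.0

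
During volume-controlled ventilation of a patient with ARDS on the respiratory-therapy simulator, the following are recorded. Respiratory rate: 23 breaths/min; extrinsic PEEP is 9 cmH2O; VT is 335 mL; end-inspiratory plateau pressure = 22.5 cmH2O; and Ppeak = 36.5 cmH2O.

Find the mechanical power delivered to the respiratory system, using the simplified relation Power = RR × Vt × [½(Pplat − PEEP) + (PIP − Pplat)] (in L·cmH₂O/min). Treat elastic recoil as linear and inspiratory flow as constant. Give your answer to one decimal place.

Per-breath work = Vt × [½(Pplat−PEEP) + (PIP−Pplat)] = 0.335 × [0.5×13.5 + 14.0] = 0.335 × 20.75 = 6.951 L·cmH2O.
Power = 23 × 6.951 = 159.87 L·cmH2O/min.

159.9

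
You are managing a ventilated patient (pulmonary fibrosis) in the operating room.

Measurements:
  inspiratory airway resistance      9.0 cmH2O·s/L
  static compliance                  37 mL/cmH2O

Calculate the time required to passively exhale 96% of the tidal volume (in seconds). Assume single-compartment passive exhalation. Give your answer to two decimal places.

τ = R × C = 9.0 × 37 mL/cmH2O = 9.0 × 0.037 L/cmH2O = 0.333 s.
Exhaled fraction f = 1 − e^(−t/τ) → t = −τ·ln(1 − f) = −0.333·ln(0.04) = 1.072 s.

1.07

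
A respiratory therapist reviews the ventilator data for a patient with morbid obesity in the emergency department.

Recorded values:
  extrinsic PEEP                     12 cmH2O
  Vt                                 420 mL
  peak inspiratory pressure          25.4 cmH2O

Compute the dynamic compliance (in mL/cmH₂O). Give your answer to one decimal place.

Dynamic compliance = Vt / (PIP − PEEP) = 420 / (25.4 − 12) = 420 / 13.4 = 31.343 mL/cmH2O.

31.3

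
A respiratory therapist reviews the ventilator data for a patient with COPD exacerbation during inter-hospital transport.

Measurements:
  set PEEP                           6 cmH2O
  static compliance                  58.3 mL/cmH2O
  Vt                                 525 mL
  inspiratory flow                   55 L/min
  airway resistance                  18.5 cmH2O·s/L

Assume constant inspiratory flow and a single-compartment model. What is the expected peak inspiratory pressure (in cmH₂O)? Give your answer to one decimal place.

Flow: 55 L/min ÷ 60 = 0.9167 L/s.
Equation of motion (constant flow): PIP = Vt/C + R·V̇ + PEEP.
PIP = 525/58.3 + 18.5×0.9167 + 6 = 9.005 + 16.959 + 6 = 31.964 cmH2O.

32.0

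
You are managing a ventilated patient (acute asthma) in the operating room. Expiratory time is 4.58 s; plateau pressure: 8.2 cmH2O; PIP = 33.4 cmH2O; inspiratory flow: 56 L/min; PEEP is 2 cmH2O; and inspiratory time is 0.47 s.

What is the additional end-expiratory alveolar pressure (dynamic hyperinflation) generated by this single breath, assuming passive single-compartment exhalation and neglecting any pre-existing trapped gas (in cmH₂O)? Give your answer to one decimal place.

0.6

Flow: 56 L/min ÷ 60 = 0.9333 L/s.
Vt = flow × Ti = 0.9333 L/s × 0.47 s × 1000 mL/L = 438.65 mL.
R = (PIP − Pplat)/V̇ = (33.4 − 8.2) / 0.9333 = 25.2/0.9333 = 27.001 cmH2O·s/L.
C = Vt/(Pplat − PEEP) = 438.65 / (8.2 − 2) = 438.65/6.2 = 70.75 mL/cmH2O.
τ = R × C = 27.001 × 0.07075 L/cmH2O = 1.91 s.
Fraction remaining = e^(−Te/τ) = e^(−4.58/1.91) = 0.09091; trapped volume = 438.65 × 0.09091 = 39.878 mL.
Additional alveolar pressure from trapping ≈ V_trapped / C = 39.878 / 70.75 = 0.5636 cmH2O.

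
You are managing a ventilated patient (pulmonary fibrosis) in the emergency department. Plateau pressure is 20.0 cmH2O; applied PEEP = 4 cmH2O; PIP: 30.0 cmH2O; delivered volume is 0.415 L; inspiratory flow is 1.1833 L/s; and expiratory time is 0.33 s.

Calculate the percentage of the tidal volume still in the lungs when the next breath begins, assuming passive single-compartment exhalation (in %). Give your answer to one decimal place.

R = (PIP − Pplat)/V̇ = (30.0 − 20.0) / 1.1833 = 10.0/1.1833 = 8.451 cmH2O·s/L.
C = Vt/(Pplat − PEEP) = 415.0 / (20.0 − 4) = 415.0/16.0 = 25.938 mL/cmH2O.
τ = R × C = 8.451 × 0.02594 L/cmH2O = 0.2192 s.
Fraction remaining at end-expiration = e^(−Te/τ) = e^(−0.33/0.2192) = 0.2219 → 22.19%.

22.2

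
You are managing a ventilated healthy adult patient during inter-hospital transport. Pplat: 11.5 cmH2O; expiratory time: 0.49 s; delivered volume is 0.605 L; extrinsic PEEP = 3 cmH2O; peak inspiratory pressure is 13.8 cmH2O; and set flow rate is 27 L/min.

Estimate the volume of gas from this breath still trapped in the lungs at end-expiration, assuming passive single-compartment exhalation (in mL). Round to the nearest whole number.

157

Flow: 27 L/min ÷ 60 = 0.45 L/s.
R = (PIP − Pplat)/V̇ = (13.8 − 11.5) / 0.45 = 2.3/0.45 = 5.111 cmH2O·s/L.
C = Vt/(Pplat − PEEP) = 605.0 / (11.5 − 3) = 605.0/8.5 = 71.176 mL/cmH2O.
τ = R × C = 5.111 × 0.07118 L/cmH2O = 0.3638 s.
Fraction remaining = e^(−Te/τ) = e^(−0.49/0.3638) = 0.26.
Trapped volume = 605.0 × 0.26 = 157.3 mL.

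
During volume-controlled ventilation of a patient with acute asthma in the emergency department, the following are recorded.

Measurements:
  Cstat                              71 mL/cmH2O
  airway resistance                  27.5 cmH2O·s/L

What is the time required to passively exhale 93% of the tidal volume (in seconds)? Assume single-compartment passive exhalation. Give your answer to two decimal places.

τ = R × C = 27.5 × 71 mL/cmH2O = 27.5 × 0.071 L/cmH2O = 1.953 s.
Exhaled fraction f = 1 − e^(−t/τ) → t = −τ·ln(1 − f) = −1.953·ln(0.07) = 5.194 s.

5.19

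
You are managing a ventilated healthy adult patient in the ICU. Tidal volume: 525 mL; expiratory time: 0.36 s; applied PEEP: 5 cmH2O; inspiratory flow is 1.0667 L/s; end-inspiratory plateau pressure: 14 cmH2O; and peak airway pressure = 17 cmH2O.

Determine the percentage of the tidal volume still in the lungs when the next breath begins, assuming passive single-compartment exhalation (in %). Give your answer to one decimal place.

11.1

R = (PIP − Pplat)/V̇ = (17 − 14) / 1.0667 = 3.0/1.0667 = 2.812 cmH2O·s/L.
C = Vt/(Pplat − PEEP) = 525.0 / (14 − 5) = 525.0/9.0 = 58.333 mL/cmH2O.
τ = R × C = 2.812 × 0.05833 L/cmH2O = 0.164 s.
Fraction remaining at end-expiration = e^(−Te/τ) = e^(−0.36/0.164) = 0.1113 → 11.13%.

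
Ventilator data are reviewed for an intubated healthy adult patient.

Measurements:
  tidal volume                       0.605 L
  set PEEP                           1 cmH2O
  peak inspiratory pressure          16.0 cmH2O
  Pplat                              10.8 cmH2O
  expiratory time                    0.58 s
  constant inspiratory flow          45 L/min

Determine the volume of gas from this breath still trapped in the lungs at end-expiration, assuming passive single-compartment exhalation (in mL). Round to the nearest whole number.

156

Flow: 45 L/min ÷ 60 = 0.75 L/s.
R = (PIP − Pplat)/V̇ = (16.0 − 10.8) / 0.75 = 5.2/0.75 = 6.933 cmH2O·s/L.
C = Vt/(Pplat − PEEP) = 605.0 / (10.8 − 1) = 605.0/9.8 = 61.735 mL/cmH2O.
τ = R × C = 6.933 × 0.06174 L/cmH2O = 0.428 s.
Fraction remaining = e^(−Te/τ) = e^(−0.58/0.428) = 0.2579.
Trapped volume = 605.0 × 0.2579 = 156.03 mL.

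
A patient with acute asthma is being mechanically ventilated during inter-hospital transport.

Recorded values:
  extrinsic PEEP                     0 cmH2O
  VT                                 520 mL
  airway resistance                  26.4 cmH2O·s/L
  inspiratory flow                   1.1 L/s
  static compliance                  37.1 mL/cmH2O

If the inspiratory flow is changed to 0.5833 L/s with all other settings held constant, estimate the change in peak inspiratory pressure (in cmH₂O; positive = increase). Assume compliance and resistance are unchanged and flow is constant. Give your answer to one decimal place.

-13.6

PIP = Vt/C + R·V̇ + PEEP (constant-flow equation of motion).
Only the resistive term changes: ΔPIP = R × ΔV̇ = 26.4 × (0.5833 − 1.1) = 26.4 × -0.5167 = -13.641 cmH2O.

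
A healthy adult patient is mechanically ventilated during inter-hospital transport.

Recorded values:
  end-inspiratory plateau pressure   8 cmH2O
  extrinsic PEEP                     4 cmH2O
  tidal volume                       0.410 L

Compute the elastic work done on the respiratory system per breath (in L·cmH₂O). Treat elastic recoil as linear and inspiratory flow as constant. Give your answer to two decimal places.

0.82

Elastic work ≈ ½ × (Pplat − PEEP) × Vt = 0.5 × (8 − 4) × 0.410 L = 0.5 × 4.0 × 0.410 = 0.82 L·cmH2O.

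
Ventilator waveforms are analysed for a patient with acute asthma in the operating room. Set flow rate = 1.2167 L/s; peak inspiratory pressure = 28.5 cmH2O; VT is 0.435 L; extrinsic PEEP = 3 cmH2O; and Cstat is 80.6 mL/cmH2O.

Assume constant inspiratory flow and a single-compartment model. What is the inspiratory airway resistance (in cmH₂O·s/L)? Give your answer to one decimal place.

Equation of motion (constant flow): PIP = Vt/C + R·V̇ + PEEP.
R·V̇ = PIP − Vt/C − PEEP = 28.5 − 435/80.6 − 3 = 28.5 − 5.397 − 3 = 20.103 cmH2O.
R = 20.103 / 1.2167 = 16.523 cmH2O·s/L.

16.5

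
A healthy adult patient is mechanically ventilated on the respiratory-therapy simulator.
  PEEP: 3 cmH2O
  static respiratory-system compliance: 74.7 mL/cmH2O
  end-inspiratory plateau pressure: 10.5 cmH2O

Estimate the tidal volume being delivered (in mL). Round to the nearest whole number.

560

Vt = Cstat × (Pplat − PEEP) = 74.7 × (10.5 − 3) = 74.7 × 7.5 = 560.25 mL.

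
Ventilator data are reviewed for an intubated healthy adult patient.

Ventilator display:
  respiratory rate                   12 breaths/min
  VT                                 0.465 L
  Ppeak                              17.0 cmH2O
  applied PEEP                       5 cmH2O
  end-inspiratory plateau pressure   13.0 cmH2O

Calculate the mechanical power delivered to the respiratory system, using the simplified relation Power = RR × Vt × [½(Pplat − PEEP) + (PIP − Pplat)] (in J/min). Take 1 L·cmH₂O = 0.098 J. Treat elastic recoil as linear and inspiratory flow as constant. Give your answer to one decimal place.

4.4

Per-breath work = Vt × [½(Pplat−PEEP) + (PIP−Pplat)] = 0.465 × [0.5×8.0 + 4.0] = 0.465 × 8.0 = 3.72 L·cmH2O.
Power = 12 × 3.72 = 44.64 L·cmH2O/min.
× 0.098 J/(L·cmH2O) → 4.375 J/min.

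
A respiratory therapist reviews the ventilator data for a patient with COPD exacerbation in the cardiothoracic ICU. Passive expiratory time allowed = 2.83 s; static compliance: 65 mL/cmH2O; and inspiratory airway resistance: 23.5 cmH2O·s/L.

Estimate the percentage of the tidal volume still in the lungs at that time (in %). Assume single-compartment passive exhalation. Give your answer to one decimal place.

15.7

τ = R × C = 23.5 × 65 mL/cmH2O = 23.5 × 0.065 L/cmH2O = 1.528 s.
Passive exhalation: V(t)/V₀ = e^(−t/τ) = e^(−2.83/1.528) = 0.1569.
Fraction remaining = 0.1569 → 15.69%.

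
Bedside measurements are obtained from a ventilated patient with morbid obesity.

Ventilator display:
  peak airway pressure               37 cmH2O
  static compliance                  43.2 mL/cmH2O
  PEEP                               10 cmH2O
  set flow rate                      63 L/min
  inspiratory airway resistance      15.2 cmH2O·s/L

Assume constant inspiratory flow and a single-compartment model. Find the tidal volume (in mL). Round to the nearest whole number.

Flow: 63 L/min ÷ 60 = 1.05 L/s.
Equation of motion (constant flow): PIP = Vt/C + R·V̇ + PEEP.
Vt/C = PIP − R·V̇ − PEEP = 37 − 15.96 − 10 = 11.04 cmH2O.
Vt = C × 11.04 = 43.2 × 11.04 = 476.93 mL.

477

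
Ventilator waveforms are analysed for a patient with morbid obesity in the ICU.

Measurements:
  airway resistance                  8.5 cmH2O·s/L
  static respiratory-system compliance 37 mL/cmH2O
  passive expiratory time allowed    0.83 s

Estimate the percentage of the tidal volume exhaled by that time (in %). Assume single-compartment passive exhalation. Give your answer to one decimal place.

τ = R × C = 8.5 × 37 mL/cmH2O = 8.5 × 0.037 L/cmH2O = 0.3145 s.
Passive exhalation: V(t)/V₀ = e^(−t/τ) = e^(−0.83/0.3145) = 0.07142.
Fraction exhaled = 1 − 0.07142 = 0.9286 → 92.86%.

92.9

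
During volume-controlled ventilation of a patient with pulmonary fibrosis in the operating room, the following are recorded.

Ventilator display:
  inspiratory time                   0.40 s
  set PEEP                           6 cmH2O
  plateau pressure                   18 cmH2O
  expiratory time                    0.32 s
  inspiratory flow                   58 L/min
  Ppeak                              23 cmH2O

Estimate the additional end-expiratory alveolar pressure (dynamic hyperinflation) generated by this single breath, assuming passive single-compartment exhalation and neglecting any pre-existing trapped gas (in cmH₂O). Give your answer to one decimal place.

Flow: 58 L/min ÷ 60 = 0.9667 L/s.
Vt = flow × Ti = 0.9667 L/s × 0.40 s × 1000 mL/L = 386.68 mL.
R = (PIP − Pplat)/V̇ = (23 − 18) / 0.9667 = 5.0/0.9667 = 5.172 cmH2O·s/L.
C = Vt/(Pplat − PEEP) = 386.68 / (18 − 6) = 386.68/12.0 = 32.223 mL/cmH2O.
τ = R × C = 5.172 × 0.03222 L/cmH2O = 0.1666 s.
Fraction remaining = e^(−Te/τ) = e^(−0.32/0.1666) = 0.1465; trapped volume = 386.68 × 0.1465 = 56.649 mL.
Additional alveolar pressure from trapping ≈ V_trapped / C = 56.649 / 32.223 = 1.758 cmH2O.

1.8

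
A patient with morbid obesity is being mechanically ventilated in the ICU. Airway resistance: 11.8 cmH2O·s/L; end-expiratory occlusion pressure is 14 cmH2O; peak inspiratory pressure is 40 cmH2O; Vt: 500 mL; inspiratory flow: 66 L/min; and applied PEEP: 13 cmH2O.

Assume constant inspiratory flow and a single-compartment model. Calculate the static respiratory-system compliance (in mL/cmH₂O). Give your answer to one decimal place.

38.4

Flow: 66 L/min ÷ 60 = 1.1 L/s.
Total PEEP = 14 cmH2O (set 13 + intrinsic 1); this is the baseline alveolar pressure.
Equation of motion (constant flow): PIP = Vt/C + R·V̇ + PEEP.
Vt/C = PIP − R·V̇ − PEEP = 40 − 11.8×1.1 − 14 = 40 − 12.98 − 14 = 13.02 cmH2O.
C = Vt / 13.02 = 500 / 13.02 = 38.402 mL/cmH2O.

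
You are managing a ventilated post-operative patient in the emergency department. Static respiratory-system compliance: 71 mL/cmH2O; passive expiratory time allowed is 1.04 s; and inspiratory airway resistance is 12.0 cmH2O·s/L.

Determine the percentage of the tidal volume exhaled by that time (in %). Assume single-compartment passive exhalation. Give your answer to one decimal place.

70.5

τ = R × C = 12.0 × 71 mL/cmH2O = 12.0 × 0.071 L/cmH2O = 0.852 s.
Passive exhalation: V(t)/V₀ = e^(−t/τ) = e^(−1.04/0.852) = 0.295.
Fraction exhaled = 1 − 0.295 = 0.705 → 70.5%.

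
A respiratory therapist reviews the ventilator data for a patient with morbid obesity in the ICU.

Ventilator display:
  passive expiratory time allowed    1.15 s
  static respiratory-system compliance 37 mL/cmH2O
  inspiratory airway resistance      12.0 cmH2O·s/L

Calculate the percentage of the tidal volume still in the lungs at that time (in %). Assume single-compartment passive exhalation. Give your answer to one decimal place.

τ = R × C = 12.0 × 37 mL/cmH2O = 12.0 × 0.037 L/cmH2O = 0.444 s.
Passive exhalation: V(t)/V₀ = e^(−t/τ) = e^(−1.15/0.444) = 0.07501.
Fraction remaining = 0.07501 → 7.501%.

7.5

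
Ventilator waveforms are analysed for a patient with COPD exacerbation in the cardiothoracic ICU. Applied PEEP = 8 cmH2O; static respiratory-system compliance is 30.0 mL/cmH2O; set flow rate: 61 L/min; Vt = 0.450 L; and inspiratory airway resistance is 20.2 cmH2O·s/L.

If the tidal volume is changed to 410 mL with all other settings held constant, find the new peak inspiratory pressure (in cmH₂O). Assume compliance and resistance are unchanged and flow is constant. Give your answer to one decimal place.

Flow: 61 L/min ÷ 60 = 1.0167 L/s.
PIP = Vt/C + R·V̇ + PEEP (constant-flow equation of motion).
Only the elastic term changes: ΔPIP = ΔVt / C = (410 − 450) / 30.0 = -1.333 cmH2O.
Original PIP = 450/30.0 + 20.2×1.0167 + 8 = 43.537 cmH2O; new PIP = 43.537 + (-1.333) = 42.204 cmH2O.

42.2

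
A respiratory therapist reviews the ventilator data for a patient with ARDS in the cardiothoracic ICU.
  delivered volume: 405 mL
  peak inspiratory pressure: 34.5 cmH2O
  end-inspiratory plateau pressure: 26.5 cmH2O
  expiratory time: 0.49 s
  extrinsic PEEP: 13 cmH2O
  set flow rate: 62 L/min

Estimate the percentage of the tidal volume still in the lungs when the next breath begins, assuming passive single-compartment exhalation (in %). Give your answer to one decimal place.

12.1

Flow: 62 L/min ÷ 60 = 1.0333 L/s.
R = (PIP − Pplat)/V̇ = (34.5 − 26.5) / 1.0333 = 8.0/1.0333 = 7.742 cmH2O·s/L.
C = Vt/(Pplat − PEEP) = 405.0 / (26.5 − 13) = 405.0/13.5 = 30.0 mL/cmH2O.
τ = R × C = 7.742 × 0.03 L/cmH2O = 0.2323 s.
Fraction remaining at end-expiration = e^(−Te/τ) = e^(−0.49/0.2323) = 0.1213 → 12.13%.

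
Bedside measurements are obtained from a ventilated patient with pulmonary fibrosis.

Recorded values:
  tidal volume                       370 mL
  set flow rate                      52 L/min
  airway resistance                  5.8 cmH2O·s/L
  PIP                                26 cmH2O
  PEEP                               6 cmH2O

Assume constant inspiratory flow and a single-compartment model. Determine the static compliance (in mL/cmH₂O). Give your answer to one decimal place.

24.7

Flow: 52 L/min ÷ 60 = 0.8667 L/s.
Equation of motion (constant flow): PIP = Vt/C + R·V̇ + PEEP.
Vt/C = PIP − R·V̇ − PEEP = 26 − 5.8×0.8667 − 6 = 26 − 5.027 − 6 = 14.973 cmH2O.
C = Vt / 14.973 = 370 / 14.973 = 24.711 mL/cmH2O.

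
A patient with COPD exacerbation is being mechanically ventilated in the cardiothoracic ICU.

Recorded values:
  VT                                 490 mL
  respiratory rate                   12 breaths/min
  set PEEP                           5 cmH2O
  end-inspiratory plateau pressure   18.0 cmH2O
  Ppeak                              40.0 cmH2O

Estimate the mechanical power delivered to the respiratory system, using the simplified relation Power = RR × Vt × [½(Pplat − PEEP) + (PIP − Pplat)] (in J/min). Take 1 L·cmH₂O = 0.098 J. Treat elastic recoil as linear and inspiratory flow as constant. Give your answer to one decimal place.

16.4

Per-breath work = Vt × [½(Pplat−PEEP) + (PIP−Pplat)] = 0.490 × [0.5×13.0 + 22.0] = 0.490 × 28.5 = 13.965 L·cmH2O.
Power = 12 × 13.965 = 167.58 L·cmH2O/min.
× 0.098 J/(L·cmH2O) → 16.423 J/min.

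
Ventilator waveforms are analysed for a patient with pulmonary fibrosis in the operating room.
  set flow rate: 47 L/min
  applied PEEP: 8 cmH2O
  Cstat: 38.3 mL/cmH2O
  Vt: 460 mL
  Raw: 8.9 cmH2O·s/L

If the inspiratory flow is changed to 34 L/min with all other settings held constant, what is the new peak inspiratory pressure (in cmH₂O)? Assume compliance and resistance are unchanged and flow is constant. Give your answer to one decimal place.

25.1

Flow: 47 L/min ÷ 60 = 0.7833 L/s.
New flow: 34 L/min ÷ 60 = 0.5667 L/s.
PIP = Vt/C + R·V̇ + PEEP (constant-flow equation of motion).
Only the resistive term changes: ΔPIP = R × ΔV̇ = 8.9 × (0.5667 − 0.7833) = 8.9 × -0.2166 = -1.928 cmH2O.
Original PIP = 460/38.3 + 8.9×0.7833 + 8 = 26.982 cmH2O; new PIP = 26.982 + (-1.928) = 25.054 cmH2O.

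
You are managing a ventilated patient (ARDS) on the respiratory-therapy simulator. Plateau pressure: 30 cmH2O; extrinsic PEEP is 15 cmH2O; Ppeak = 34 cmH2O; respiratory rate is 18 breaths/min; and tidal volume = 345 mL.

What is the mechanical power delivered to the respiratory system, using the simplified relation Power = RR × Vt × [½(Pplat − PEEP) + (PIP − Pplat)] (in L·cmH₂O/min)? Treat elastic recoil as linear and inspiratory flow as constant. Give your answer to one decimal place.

71.4

Per-breath work = Vt × [½(Pplat−PEEP) + (PIP−Pplat)] = 0.345 × [0.5×15.0 + 4.0] = 0.345 × 11.5 = 3.968 L·cmH2O.
Power = 18 × 3.968 = 71.424 L·cmH2O/min.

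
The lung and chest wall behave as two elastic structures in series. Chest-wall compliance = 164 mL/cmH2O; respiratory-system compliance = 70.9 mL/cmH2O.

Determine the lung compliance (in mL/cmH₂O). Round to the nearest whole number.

1/CL = 1/Crs − 1/Ccw.
1/CL = 1/70.9 − 1/164 = 0.008007.
CL = 124.89 mL/cmH2O.

125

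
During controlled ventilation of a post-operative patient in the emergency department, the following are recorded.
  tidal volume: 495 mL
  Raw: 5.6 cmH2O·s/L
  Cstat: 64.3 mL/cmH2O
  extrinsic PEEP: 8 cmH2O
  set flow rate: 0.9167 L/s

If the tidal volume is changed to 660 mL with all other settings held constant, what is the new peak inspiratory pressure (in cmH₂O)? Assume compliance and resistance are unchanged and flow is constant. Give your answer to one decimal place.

PIP = Vt/C + R·V̇ + PEEP (constant-flow equation of motion).
Only the elastic term changes: ΔPIP = ΔVt / C = (660 − 495) / 64.3 = 2.566 cmH2O.
Original PIP = 495/64.3 + 5.6×0.9167 + 8 = 20.832 cmH2O; new PIP = 20.832 + (2.566) = 23.398 cmH2O.

23.4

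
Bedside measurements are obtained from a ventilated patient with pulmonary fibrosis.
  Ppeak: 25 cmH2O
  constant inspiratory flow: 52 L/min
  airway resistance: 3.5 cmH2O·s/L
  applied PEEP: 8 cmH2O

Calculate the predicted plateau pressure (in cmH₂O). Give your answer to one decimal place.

22.0

Flow: 52 L/min ÷ 60 = 0.8667 L/s.
Pplat = PIP − Raw × flow = 25 − 3.5 × 0.8667 = 25 − 3.033 = 21.967 cmH2O.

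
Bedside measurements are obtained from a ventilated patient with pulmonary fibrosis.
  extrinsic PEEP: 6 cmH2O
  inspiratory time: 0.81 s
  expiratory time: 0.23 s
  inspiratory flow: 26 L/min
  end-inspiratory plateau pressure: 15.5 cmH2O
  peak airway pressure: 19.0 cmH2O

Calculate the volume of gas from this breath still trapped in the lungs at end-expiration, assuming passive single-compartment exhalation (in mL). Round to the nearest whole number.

162

Flow: 26 L/min ÷ 60 = 0.4333 L/s.
Vt = flow × Ti = 0.4333 L/s × 0.81 s × 1000 mL/L = 350.97 mL.
R = (PIP − Pplat)/V̇ = (19.0 − 15.5) / 0.4333 = 3.5/0.4333 = 8.078 cmH2O·s/L.
C = Vt/(Pplat − PEEP) = 350.97 / (15.5 − 6) = 350.97/9.5 = 36.944 mL/cmH2O.
τ = R × C = 8.078 × 0.03694 L/cmH2O = 0.2984 s.
Fraction remaining = e^(−Te/τ) = e^(−0.23/0.2984) = 0.4627.
Trapped volume = 350.97 × 0.4627 = 162.39 mL.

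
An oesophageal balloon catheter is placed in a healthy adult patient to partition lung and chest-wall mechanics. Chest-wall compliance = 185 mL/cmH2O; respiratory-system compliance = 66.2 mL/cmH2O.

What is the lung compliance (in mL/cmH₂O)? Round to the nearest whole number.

103

1/CL = 1/Crs − 1/Ccw.
1/CL = 1/66.2 − 1/185 = 0.0097.
CL = 103.09 mL/cmH2O.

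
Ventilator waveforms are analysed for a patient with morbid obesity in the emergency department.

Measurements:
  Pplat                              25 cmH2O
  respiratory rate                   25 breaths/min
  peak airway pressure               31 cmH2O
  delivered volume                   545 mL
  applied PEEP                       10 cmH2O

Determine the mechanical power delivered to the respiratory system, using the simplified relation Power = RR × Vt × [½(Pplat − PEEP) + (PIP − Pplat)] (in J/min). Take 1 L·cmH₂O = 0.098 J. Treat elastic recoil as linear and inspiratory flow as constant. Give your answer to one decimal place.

Per-breath work = Vt × [½(Pplat−PEEP) + (PIP−Pplat)] = 0.545 × [0.5×15.0 + 6.0] = 0.545 × 13.5 = 7.358 L·cmH2O.
Power = 25 × 7.358 = 183.95 L·cmH2O/min.
× 0.098 J/(L·cmH2O) → 18.027 J/min.

18.0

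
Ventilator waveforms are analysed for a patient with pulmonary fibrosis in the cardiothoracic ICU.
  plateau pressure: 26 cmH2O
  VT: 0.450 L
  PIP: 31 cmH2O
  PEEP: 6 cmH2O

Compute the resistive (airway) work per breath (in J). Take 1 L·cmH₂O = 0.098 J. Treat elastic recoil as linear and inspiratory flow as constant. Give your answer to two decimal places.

0.22

With constant inspiratory flow the resistive pressure is constant at PIP − Pplat = 31 − 26 = 5.0 cmH2O, so resistive work = 5.0 × 0.450 = 2.25 L·cmH2O.
× 0.098 J/(L·cmH2O) → 0.2205 J.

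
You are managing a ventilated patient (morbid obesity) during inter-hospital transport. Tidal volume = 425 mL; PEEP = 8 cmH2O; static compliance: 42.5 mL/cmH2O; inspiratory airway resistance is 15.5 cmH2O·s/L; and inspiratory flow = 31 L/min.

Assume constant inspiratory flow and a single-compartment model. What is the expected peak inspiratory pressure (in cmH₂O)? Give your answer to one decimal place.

Flow: 31 L/min ÷ 60 = 0.5167 L/s.
Equation of motion (constant flow): PIP = Vt/C + R·V̇ + PEEP.
PIP = 425/42.5 + 15.5×0.5167 + 8 = 10.0 + 8.009 + 8 = 26.009 cmH2O.

26.0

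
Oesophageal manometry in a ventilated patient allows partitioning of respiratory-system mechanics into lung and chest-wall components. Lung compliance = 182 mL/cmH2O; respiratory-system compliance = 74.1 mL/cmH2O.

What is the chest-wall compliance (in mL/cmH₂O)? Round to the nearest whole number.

1/Ccw = 1/Crs − 1/CL.
1/Ccw = 1/74.1 − 1/182 = 0.008001.
Ccw = 124.98 mL/cmH2O.

125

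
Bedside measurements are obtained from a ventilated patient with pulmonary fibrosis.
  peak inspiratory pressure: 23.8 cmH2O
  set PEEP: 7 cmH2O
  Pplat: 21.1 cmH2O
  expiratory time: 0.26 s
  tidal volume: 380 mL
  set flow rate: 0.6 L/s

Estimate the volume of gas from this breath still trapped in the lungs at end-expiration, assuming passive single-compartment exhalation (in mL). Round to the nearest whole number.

45

R = (PIP − Pplat)/V̇ = (23.8 − 21.1) / 0.6 = 2.7/0.6 = 4.5 cmH2O·s/L.
C = Vt/(Pplat − PEEP) = 380.0 / (21.1 − 7) = 380.0/14.1 = 26.95 mL/cmH2O.
τ = R × C = 4.5 × 0.02695 L/cmH2O = 0.1213 s.
Fraction remaining = e^(−Te/τ) = e^(−0.26/0.1213) = 0.1173.
Trapped volume = 380.0 × 0.1173 = 44.574 mL.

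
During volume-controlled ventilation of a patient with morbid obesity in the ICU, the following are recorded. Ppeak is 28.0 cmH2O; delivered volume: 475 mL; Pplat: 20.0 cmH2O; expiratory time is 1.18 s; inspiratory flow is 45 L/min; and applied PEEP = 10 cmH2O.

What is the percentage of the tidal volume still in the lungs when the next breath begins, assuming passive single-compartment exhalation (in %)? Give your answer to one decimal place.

9.7

Flow: 45 L/min ÷ 60 = 0.75 L/s.
R = (PIP − Pplat)/V̇ = (28.0 − 20.0) / 0.75 = 8.0/0.75 = 10.667 cmH2O·s/L.
C = Vt/(Pplat − PEEP) = 475.0 / (20.0 − 10) = 475.0/10.0 = 47.5 mL/cmH2O.
τ = R × C = 10.667 × 0.0475 L/cmH2O = 0.5067 s.
Fraction remaining at end-expiration = e^(−Te/τ) = e^(−1.18/0.5067) = 0.09741 → 9.741%.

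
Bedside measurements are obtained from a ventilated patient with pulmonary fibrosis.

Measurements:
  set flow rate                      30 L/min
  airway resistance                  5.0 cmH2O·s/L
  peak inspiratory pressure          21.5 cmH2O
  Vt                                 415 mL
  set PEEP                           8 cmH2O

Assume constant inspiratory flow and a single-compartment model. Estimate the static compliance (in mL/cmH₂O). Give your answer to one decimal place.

37.7

Flow: 30 L/min ÷ 60 = 0.5 L/s.
Equation of motion (constant flow): PIP = Vt/C + R·V̇ + PEEP.
Vt/C = PIP − R·V̇ − PEEP = 21.5 − 5.0×0.5 − 8 = 21.5 − 2.5 − 8 = 11.0 cmH2O.
C = Vt / 11.0 = 415 / 11.0 = 37.727 mL/cmH2O.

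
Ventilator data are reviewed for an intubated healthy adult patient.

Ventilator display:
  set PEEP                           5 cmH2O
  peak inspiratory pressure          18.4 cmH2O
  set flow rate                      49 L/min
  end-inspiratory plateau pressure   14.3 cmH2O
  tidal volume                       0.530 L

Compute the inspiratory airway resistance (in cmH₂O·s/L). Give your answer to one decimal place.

5.0

Flow: 49 L/min ÷ 60 = 0.8167 L/s.
Raw = (PIP − Pplat) / flow = (18.4 − 14.3) / 0.8167 = 4.1 / 0.8167 = 5.02 cmH2O·s/L.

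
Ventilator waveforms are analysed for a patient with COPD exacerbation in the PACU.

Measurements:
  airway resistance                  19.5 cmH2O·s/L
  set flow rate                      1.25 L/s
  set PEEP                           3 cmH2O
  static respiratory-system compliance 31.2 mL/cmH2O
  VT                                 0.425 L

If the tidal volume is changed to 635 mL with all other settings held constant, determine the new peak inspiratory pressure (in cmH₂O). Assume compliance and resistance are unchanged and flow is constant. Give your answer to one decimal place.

PIP = Vt/C + R·V̇ + PEEP (constant-flow equation of motion).
Only the elastic term changes: ΔPIP = ΔVt / C = (635 − 425) / 31.2 = 6.731 cmH2O.
Original PIP = 425/31.2 + 19.5×1.25 + 3 = 40.997 cmH2O; new PIP = 40.997 + (6.731) = 47.728 cmH2O.

47.7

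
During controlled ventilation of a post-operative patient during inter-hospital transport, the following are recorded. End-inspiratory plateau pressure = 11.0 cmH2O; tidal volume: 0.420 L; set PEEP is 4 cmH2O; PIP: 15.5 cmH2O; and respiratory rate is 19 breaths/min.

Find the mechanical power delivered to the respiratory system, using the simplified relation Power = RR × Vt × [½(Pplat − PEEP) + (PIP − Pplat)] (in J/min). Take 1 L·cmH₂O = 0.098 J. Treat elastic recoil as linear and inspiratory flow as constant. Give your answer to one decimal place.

6.3

Per-breath work = Vt × [½(Pplat−PEEP) + (PIP−Pplat)] = 0.420 × [0.5×7.0 + 4.5] = 0.420 × 8.0 = 3.36 L·cmH2O.
Power = 19 × 3.36 = 63.84 L·cmH2O/min.
× 0.098 J/(L·cmH2O) → 6.256 J/min.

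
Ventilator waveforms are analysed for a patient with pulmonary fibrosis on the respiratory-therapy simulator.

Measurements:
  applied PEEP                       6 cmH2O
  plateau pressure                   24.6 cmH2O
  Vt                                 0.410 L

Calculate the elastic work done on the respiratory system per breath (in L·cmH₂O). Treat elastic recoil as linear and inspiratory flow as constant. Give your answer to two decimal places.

3.81

Elastic work ≈ ½ × (Pplat − PEEP) × Vt = 0.5 × (24.6 − 6) × 0.410 L = 0.5 × 18.6 × 0.410 = 3.813 L·cmH2O.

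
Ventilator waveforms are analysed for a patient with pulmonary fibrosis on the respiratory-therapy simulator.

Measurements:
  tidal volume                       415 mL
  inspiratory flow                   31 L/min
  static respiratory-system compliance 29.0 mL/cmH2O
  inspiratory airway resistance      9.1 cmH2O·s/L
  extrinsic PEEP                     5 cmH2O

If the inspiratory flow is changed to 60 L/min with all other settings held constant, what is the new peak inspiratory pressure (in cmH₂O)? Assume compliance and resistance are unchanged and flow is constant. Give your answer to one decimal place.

28.4

Flow: 31 L/min ÷ 60 = 0.5167 L/s.
New flow: 60 L/min ÷ 60 = 1 L/s.
PIP = Vt/C + R·V̇ + PEEP (constant-flow equation of motion).
Only the resistive term changes: ΔPIP = R × ΔV̇ = 9.1 × (1 − 0.5167) = 9.1 × 0.4833 = 4.398 cmH2O.
Original PIP = 415/29.0 + 9.1×0.5167 + 5 = 24.012 cmH2O; new PIP = 24.012 + (4.398) = 28.41 cmH2O.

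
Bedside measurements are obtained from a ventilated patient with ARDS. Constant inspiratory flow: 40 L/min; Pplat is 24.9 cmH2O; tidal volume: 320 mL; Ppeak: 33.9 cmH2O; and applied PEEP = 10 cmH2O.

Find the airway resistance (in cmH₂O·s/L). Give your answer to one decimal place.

13.5

Flow: 40 L/min ÷ 60 = 0.6667 L/s.
Raw = (PIP − Pplat) / flow = (33.9 − 24.9) / 0.6667 = 9.0 / 0.6667 = 13.499 cmH2O·s/L.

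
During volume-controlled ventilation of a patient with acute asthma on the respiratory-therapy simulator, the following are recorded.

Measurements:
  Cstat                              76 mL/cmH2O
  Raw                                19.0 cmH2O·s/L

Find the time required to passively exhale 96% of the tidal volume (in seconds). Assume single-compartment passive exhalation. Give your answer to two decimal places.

τ = R × C = 19.0 × 76 mL/cmH2O = 19.0 × 0.076 L/cmH2O = 1.444 s.
Exhaled fraction f = 1 − e^(−t/τ) → t = −τ·ln(1 − f) = −1.444·ln(0.04) = 4.648 s.

4.65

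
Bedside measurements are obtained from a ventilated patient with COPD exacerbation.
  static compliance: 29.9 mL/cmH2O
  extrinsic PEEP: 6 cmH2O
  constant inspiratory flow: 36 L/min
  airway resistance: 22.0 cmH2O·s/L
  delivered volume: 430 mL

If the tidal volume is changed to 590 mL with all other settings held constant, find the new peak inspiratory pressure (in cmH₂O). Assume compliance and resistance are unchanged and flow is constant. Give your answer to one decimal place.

38.9

Flow: 36 L/min ÷ 60 = 0.6 L/s.
PIP = Vt/C + R·V̇ + PEEP (constant-flow equation of motion).
Only the elastic term changes: ΔPIP = ΔVt / C = (590 − 430) / 29.9 = 5.351 cmH2O.
Original PIP = 430/29.9 + 22.0×0.6 + 6 = 33.581 cmH2O; new PIP = 33.581 + (5.351) = 38.932 cmH2O.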